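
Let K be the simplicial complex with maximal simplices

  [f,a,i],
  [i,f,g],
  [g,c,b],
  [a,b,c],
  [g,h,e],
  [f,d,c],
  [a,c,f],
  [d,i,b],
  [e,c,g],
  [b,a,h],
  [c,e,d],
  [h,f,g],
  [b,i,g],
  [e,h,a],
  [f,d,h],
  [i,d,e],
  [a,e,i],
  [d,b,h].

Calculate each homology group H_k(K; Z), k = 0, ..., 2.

Fix the vertex order a < b < c < d < e < f < g < h < i and write every simplex with vertices in increasing order. Then dim K = 2 and the simplices of K are:

  0-simplices (9): a, b, c, d, e, f, g, h, i
  1-simplices (27): ab, ac, ae, af, ah, ai, bc, bd, bg, bh, bi, cd, ce, cf, cg, de, df, dh, di, eg, eh, ei, fg, fh, fi, gh, gi
  2-simplices (18): abc, abh, acf, aeh, aei, afi, bcg, bdh, bdi, bgi, cde, cdf, ceg, dei, dfh, egh, fgh, fgi

so the chain groups are C_0 ≅ Z^9, C_1 ≅ Z^27, C_2 ≅ Z^18.

∂_1: C_1 → C_0 maps an edge to its endpoints' difference, ∂[p,q] = q − p. For instance
  ∂af = f − a.
The resulting 9×27 matrix has rank 8, and its Smith normal form has invariant factors (1,1,1,1,1,1,1,1).

The boundary map ∂_2: C_2 → C_1 acts by ∂[p,q,r] = [q,r] − [p,r] + [p,q]. For instance
  ∂bdh = dh − bh + bd,
  ∂afi = fi − ai + af.
The resulting 27×18 matrix has rank 17, and its Smith normal form has invariant factors (1,1,1,1,1,1,1,1,1,1,1,1,1,1,1,1,1).

Computing H_k = (kernel of ∂_k) / (image of ∂_{k+1}):

  H_0: rank C_0 − rank ∂_1 = 9 − 8 = 1, and the invariant factors of ∂_1 are all 1, so H_0 ≅ Z.
  H_1: rank ker ∂_1 − rank ∂_2 = (27 − 8) − 17 = 2, and the invariant factors of ∂_2 are all 1, so H_1 ≅ Z^2.
  H_2: rank ker ∂_2 − rank ∂_3 = (18 − 17) − 0 = 1, and there is no ∂_3, so H_2 ≅ Z.

As a check, the Euler characteristic is 9 − 27 + 18 = 0, which agrees with 1 − 2 + 1 = 0.

H_0 ≅ Z,  H_1 ≅ Z^2,  H_2 ≅ Z.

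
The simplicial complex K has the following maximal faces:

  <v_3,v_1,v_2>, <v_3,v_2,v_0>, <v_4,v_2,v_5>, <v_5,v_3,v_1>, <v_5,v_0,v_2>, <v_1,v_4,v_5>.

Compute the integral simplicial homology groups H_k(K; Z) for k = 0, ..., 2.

H_0 = Z,  H_1 = Z,  H_2 = 0.

K has 6 vertices, 12 edges, 6 triangles.
rank ∂_0 = 0, rank ∂_1 = 5 ⇒ b_0 = 6 − 0 − 5 = 1; all invariant factors of ∂_1 are 1 so no torsion. So H_0 ≅ Z.
rank ∂_1 = 5, rank ∂_2 = 6 ⇒ b_1 = 12 − 5 − 6 = 1; all invariant factors of ∂_2 are 1 so no torsion. So H_1 ≅ Z.
rank ∂_2 = 6, rank ∂_3 = 0 ⇒ b_2 = 6 − 6 − 0 = 0. So H_2 ≅ 0.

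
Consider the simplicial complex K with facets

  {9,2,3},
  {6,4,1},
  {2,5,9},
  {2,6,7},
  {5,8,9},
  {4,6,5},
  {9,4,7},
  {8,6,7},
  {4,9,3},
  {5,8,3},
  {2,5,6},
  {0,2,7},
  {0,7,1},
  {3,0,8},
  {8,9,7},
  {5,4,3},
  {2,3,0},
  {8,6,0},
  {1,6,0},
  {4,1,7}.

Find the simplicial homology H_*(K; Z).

Take the total order 0 < 1 < 2 < 3 < 4 < 5 < 6 < 7 < 8 < 9 on the vertex set. Then K (dimension 2) consists of the simplices:

  0-simplices (10): [0], [1], [2], [3], [4], [5], [6], [7], [8], [9]
  1-simplices (30): (30 of them)
  2-simplices (20): (20 of them)

so the chain groups are C_0 ≅ Z^10, C_1 ≅ Z^30, C_2 ≅ Z^20.

Boundary ∂_1: C_1 → C_0 is given by ∂[p,q] = [q] − [p]. For instance
  ∂[3,5] = [5] − [3].
The resulting 10×30 matrix has rank 9, and its Smith normal form has invariant factors (1,1,1,1,1,1,1,1,1).

The boundary map ∂_2: C_2 → C_1 maps a triangle to the signed sum of its edges. For instance
  ∂[7,8,9] = [8,9] − [7,9] + [7,8],
  ∂[2,6,7] = [6,7] − [2,7] + [2,6].
The 30×20 boundary matrix has rank 20 and Smith normal form diag(1,1,1,1,1,1,1,1,1,1,1,1,1,1,1,1,1,1,1,2).

Computing H_k = (kernel of ∂_k) / (image of ∂_{k+1}):

  H_0: rank C_0 − rank ∂_1 = 10 − 9 = 1, and the invariant factors of ∂_1 are all 1, so H_0 = Z.
  H_1: rank ker ∂_1 − rank ∂_2 = (30 − 9) − 20 = 1, and ∂_2 has invariant factor 2 > 1, so H_1 = Z × Z/2.
  H_2: rank ker ∂_2 − rank ∂_3 = (20 − 20) − 0 = 0, and there is no ∂_3, so H_2 = 0.

As a check, the Euler characteristic is 10 − 30 + 20 = 0, which agrees with 1 − 1 + 0 = 0.

H_0 = Z,  H_1 = Z × Z/2,  H_2 = 0.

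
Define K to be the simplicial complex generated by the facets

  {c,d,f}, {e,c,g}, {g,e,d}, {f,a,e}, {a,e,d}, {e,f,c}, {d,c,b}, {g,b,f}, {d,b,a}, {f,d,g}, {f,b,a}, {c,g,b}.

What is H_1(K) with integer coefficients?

Order the vertices as a < b < c < d < e < f < g. Listing each simplex with vertices in this order, K has dimension 2 with simplices:

  0-simplices (7): a, b, c, d, e, f, g
  1-simplices (18): ab, ad, ae, af, bc, bd, bf, bg, cd, ce, cf, cg, de, df, dg, ef, eg, fg
  2-simplices (12): abd, abf, ade, aef, bcd, bcg, bfg, cdf, cef, ceg, deg, dfg

so the chain groups are C_0 ≅ Z^7, C_1 ≅ Z^18, C_2 ≅ Z^12.

∂_1: C_1 → C_0 maps an edge to its endpoints' difference, ∂[p,q] = q − p.
This gives a 7×18 integer matrix of rank 6; reducing to Smith normal form yields diagonal entries (1,1,1,1,1,1).

The boundary map ∂_2: C_2 → C_1 acts by ∂[p,q,r] = [q,r] − [p,r] + [p,q]. For instance
  ∂ceg = eg − cg + ce,
  ∂abf = bf − af + ab.
This gives a 18×12 integer matrix of rank 12; reducing to Smith normal form yields diagonal entries (1,1,1,1,1,1,1,1,1,1,1,2).

Computing H_k = (kernel of ∂_k) / (image of ∂_{k+1}):

  H_1: rank ker ∂_1 − rank ∂_2 = (18 − 6) − 12 = 0, and ∂_2 has invariant factor 2 > 1, so H_1 ≅ Z/2.

(K is a triangulation of the real projective plane RP^2.)

H_1 = Z/2.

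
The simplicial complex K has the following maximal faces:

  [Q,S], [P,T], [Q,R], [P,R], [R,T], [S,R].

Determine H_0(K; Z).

We work with the vertex ordering P < Q < R < S < T. The simplices of K, each written with vertices in increasing order, are:

  0-simplices (5): P, Q, R, S, T
  1-simplices (6): PR, PT, QR, QS, RS, RT

so the chain groups are C_0 ≅ Z^5, C_1 ≅ Z^6.

∂_1: C_1 → C_0 maps an edge to its endpoints' difference, ∂[p,q] = q − p.
This gives a 5×6 integer matrix of rank 4; reducing to Smith normal form yields diagonal entries (1,1,1,1).

Now H_k = ker ∂_k / im ∂_{k+1}, so:

  H_0: rank C_0 − rank ∂_1 = 5 − 4 = 1, and the invariant factors of ∂_1 are all 1, so H_0 = Z.

H_0 ≅ Z.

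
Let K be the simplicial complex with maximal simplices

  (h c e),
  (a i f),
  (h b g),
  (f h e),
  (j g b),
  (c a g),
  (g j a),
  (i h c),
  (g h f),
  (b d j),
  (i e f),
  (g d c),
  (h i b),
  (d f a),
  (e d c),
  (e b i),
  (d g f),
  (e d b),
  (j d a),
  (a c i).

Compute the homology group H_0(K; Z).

K has 10 vertices, 30 edges, 20 triangles.
rank ∂_0 = 0, rank ∂_1 = 9 ⇒ b_0 = 10 − 0 − 9 = 1; all invariant factors of ∂_1 are 1 so no torsion. So H_0 = Z.

H_0 ≅ Z.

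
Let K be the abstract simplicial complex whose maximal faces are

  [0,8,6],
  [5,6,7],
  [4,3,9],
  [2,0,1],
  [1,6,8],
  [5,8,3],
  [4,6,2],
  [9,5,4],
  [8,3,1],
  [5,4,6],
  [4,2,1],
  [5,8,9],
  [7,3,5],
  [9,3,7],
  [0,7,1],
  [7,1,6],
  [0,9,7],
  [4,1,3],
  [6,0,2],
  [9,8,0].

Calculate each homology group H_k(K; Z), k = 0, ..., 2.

H_0 = Z,  H_1 = Z × Z/2,  H_2 = 0.

Order the vertices as 0 < 1 < 2 < 3 < 4 < 5 < 6 < 7 < 8 < 9. Listing each simplex with vertices in this order, K has dimension 2 with simplices:

  0-simplices (10): [0], [1], [2], [3], [4], [5], [6], [7], [8], [9]
  1-simplices (30): (30 of them)
  2-simplices (20): (20 of them)

giving chain groups C_0 ≅ Z^10, C_1 ≅ Z^30, C_2 ≅ Z^20.

The boundary map ∂_1: C_1 → C_0 is given by ∂[p,q] = [q] − [p].
This gives a 10×30 integer matrix of rank 9; reducing to Smith normal form yields diagonal entries (1,1,1,1,1,1,1,1,1).

The boundary map ∂_2: C_2 → C_1 sends each 2-simplex [p,q,r] to [q,r] − [p,r] + [p,q]. For instance
  ∂[5,8,9] = [8,9] − [5,9] + [5,8],
  ∂[3,4,9] = [4,9] − [3,9] + [3,4].
The resulting 30×20 matrix has rank 20, and its Smith normal form has invariant factors (1,1,1,1,1,1,1,1,1,1,1,1,1,1,1,1,1,1,1,2).

Now H_k = ker ∂_k / im ∂_{k+1}, so:

  H_0: rank C_0 − rank ∂_1 = 10 − 9 = 1, and the invariant factors of ∂_1 are all 1, so H_0 ≅ Z.
  H_1: rank ker ∂_1 − rank ∂_2 = (30 − 9) − 20 = 1, and ∂_2 has invariant factor 2 > 1, so H_1 ≅ Z × Z/2.
  H_2: rank ker ∂_2 − rank ∂_3 = (20 − 20) − 0 = 0, and there is no ∂_3, so H_2 ≅ 0.

As a check, the Euler characteristic is 10 − 30 + 20 = 0, which agrees with 1 − 1 + 0 = 0.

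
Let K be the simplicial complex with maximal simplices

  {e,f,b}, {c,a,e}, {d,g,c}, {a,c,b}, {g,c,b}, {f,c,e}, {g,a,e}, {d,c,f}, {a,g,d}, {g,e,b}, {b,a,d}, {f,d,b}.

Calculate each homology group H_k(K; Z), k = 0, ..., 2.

H_0 = Z,  H_1 = Z/2,  H_2 = 0.

Fix the vertex order a < b < c < d < e < f < g and write every simplex with vertices in increasing order. Then dim K = 2 and the simplices of K are:

  0-simplices (7): a, b, c, d, e, f, g
  1-simplices (18): ab, ac, ad, ae, ag, bc, bd, be, bf, bg, cd, ce, cf, cg, df, dg, ef, eg
  2-simplices (12): abc, abd, ace, adg, aeg, bcg, bdf, bef, beg, cdf, cdg, cef

giving chain groups C_0 ≅ Z^7, C_1 ≅ Z^18, C_2 ≅ Z^12.

Boundary ∂_1: C_1 → C_0 is given by ∂[p,q] = [q] − [p]. For instance
  ∂cd = d − c.
As a 7×18 matrix over Z this has rank 6, with invariant factors (1,1,1,1,1,1).

Boundary ∂_2: C_2 → C_1 acts by ∂[p,q,r] = [q,r] − [p,r] + [p,q]. For instance
  ∂abd = bd − ad + ab,
  ∂cef = ef − cf + ce.
The 18×12 boundary matrix has rank 12 and Smith normal form diag(1,1,1,1,1,1,1,1,1,1,1,2).

Now H_k = ker ∂_k / im ∂_{k+1}, so:

  H_0: rank C_0 − rank ∂_1 = 7 − 6 = 1, and the invariant factors of ∂_1 are all 1, so H_0 ≅ Z.
  H_1: rank ker ∂_1 − rank ∂_2 = (18 − 6) − 12 = 0, and ∂_2 has invariant factor 2 > 1, so H_1 ≅ Z/2.
  H_2: rank ker ∂_2 − rank ∂_3 = (12 − 12) − 0 = 0, and there is no ∂_3, so H_2 ≅ 0.

As a check, the Euler characteristic is 7 − 18 + 12 = 1, which agrees with 1 − 0 + 0 = 1.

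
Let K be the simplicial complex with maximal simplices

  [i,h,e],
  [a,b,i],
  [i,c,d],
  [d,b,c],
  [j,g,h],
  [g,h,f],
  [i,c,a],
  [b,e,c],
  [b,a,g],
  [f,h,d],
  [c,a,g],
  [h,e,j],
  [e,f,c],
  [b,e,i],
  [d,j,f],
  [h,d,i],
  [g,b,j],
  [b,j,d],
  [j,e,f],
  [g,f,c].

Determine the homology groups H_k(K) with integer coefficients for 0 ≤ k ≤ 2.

K has 10 vertices, 30 edges, 20 triangles.
rank ∂_0 = 0, rank ∂_1 = 9 ⇒ b_0 = 10 − 0 − 9 = 1; all invariant factors of ∂_1 are 1 so no torsion. So H_0 ≅ Z.
rank ∂_1 = 9, rank ∂_2 = 20 ⇒ b_1 = 30 − 9 − 20 = 1; ∂_2 has invariant factor(s) [2] giving torsion. So H_1 ≅ Z ⊕ Z_2.
rank ∂_2 = 20, rank ∂_3 = 0 ⇒ b_2 = 20 − 20 − 0 = 0. So H_2 ≅ 0.

H_0 = Z,  H_1 = Z ⊕ Z_2,  H_2 = 0.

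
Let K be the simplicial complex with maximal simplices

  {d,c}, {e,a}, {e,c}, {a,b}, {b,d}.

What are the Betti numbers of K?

b_0 = 1, b_1 = 1.

Order the vertices as a < b < c < d < e. Listing each simplex with vertices in this order, K has dimension 1 with simplices:

  0-simplices (5): a, b, c, d, e
  1-simplices (5): ab, ae, bd, cd, ce

giving chain groups C_0 ≅ Z^5, C_1 ≅ Z^5.

Boundary ∂_1: C_1 → C_0 sends each edge [p,q] (with p < q) to q − p.
As a 5×5 matrix over Z this has rank 4, with invariant factors (1,1,1,1).

Computing H_k = (kernel of ∂_k) / (image of ∂_{k+1}):

  H_0: rank C_0 − rank ∂_1 = 5 − 4 = 1, and the invariant factors of ∂_1 are all 1, so H_0 ≅ Z.
  H_1: rank ker ∂_1 − rank ∂_2 = (5 − 4) − 0 = 1, and there is no ∂_2, so H_1 ≅ Z.

Hence the Betti numbers are b_0 = 1, b_1 = 1.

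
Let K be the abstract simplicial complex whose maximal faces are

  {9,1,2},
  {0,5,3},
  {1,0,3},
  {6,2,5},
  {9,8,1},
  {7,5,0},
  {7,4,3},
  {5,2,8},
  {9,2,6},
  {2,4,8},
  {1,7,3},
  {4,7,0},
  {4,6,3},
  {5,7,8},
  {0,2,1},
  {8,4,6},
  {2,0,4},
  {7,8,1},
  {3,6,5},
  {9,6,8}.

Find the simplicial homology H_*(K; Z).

K has 10 vertices, 30 edges, 20 triangles.
rank ∂_0 = 0, rank ∂_1 = 9 ⇒ b_0 = 10 − 0 − 9 = 1; all invariant factors of ∂_1 are 1 so no torsion. So H_0 ≅ Z.
rank ∂_1 = 9, rank ∂_2 = 20 ⇒ b_1 = 30 − 9 − 20 = 1; ∂_2 has invariant factor(s) [2] giving torsion. So H_1 ≅ Z ⊕ Z/2.
rank ∂_2 = 20, rank ∂_3 = 0 ⇒ b_2 = 20 − 20 − 0 = 0. So H_2 ≅ 0.

H_0 = Z,  H_1 = Z ⊕ Z/2,  H_2 = 0.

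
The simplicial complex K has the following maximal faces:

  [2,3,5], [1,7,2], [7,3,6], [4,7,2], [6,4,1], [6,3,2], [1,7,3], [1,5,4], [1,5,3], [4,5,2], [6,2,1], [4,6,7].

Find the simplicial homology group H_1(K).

H_1 = Z_2.

Fix the vertex order 1 < 2 < 3 < 4 < 5 < 6 < 7 and write every simplex with vertices in increasing order. Then dim K = 2 and the simplices of K are:

  0-simplices (7): [1], [2], [3], [4], [5], [6], [7]
  1-simplices (18): [1,2], [1,3], [1,4], [1,5], [1,6], [1,7], [2,3], [2,4], [2,5], [2,6], [2,7], [3,5], [3,6], [3,7], [4,5], [4,6], [4,7], [6,7]
  2-simplices (12): [1,2,6], [1,2,7], [1,3,5], [1,3,7], [1,4,5], [1,4,6], [2,3,5], [2,3,6], [2,4,5], [2,4,7], [3,6,7], [4,6,7]

Hence C_0 ≅ Z^7, C_1 ≅ Z^18, C_2 ≅ Z^12.

The boundary map ∂_1: C_1 → C_0 maps an edge to its endpoints' difference, ∂[p,q] = q − p.
This gives a 7×18 integer matrix of rank 6; reducing to Smith normal form yields diagonal entries (1,1,1,1,1,1).

Boundary ∂_2: C_2 → C_1 maps a triangle to the signed sum of its edges. For instance
  ∂[1,2,6] = [2,6] − [1,6] + [1,2],
  ∂[3,6,7] = [6,7] − [3,7] + [3,6].
As a 18×12 matrix over Z this has rank 12, with invariant factors (1,1,1,1,1,1,1,1,1,1,1,2).

From H_k ≅ ker(∂_k) / im(∂_{k+1}) we obtain:

  H_1: rank ker ∂_1 − rank ∂_2 = (18 − 6) − 12 = 0, and ∂_2 has invariant factor 2 > 1, so H_1 = Z_2.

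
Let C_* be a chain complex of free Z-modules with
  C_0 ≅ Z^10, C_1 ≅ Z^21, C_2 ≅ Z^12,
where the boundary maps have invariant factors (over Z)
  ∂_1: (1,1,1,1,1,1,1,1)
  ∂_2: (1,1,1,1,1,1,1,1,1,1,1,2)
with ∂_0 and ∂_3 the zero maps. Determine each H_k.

H_0 ≅ Z^2,  H_1 ≅ Z ⊕ Z/2Z,  H_2 = 0.

H_0: b_0 = 10 − 0 − 8 = 2; torsion from ∂_1 factors > 1: none. So H_0 ≅ Z^2.
H_1: b_1 = 21 − 8 − 12 = 1; torsion from ∂_2 factors > 1: [2]. So H_1 ≅ Z ⊕ Z/2Z.
H_2: b_2 = 12 − 12 − 0 = 0; torsion from ∂_3 factors > 1: none. So H_2 ≅ 0.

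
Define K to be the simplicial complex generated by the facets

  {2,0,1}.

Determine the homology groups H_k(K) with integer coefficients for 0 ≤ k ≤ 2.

H_0 = Z,  H_1 = 0,  H_2 = 0.

Take the total order 0 < 1 < 2 on the vertex set. Then K (dimension 2) consists of the simplices:

  0-simplices (3): [0], [1], [2]
  1-simplices (3): [0,1], [0,2], [1,2]
  2-simplices (1): [0,1,2]

Hence C_0 ≅ Z^3, C_1 ≅ Z^3, C_2 ≅ Z^1.

Boundary ∂_1: C_1 → C_0 is given by ∂[p,q] = [q] − [p]. For instance
  ∂[1,2] = [2] − [1].
The resulting 3×3 matrix has rank 2, and its Smith normal form has invariant factors (1,1).

Boundary ∂_2: C_2 → C_1 maps a triangle to the signed sum of its edges. For instance
  ∂[0,1,2] = [1,2] − [0,2] + [0,1].
This gives a 3×1 integer matrix of rank 1; reducing to Smith normal form yields diagonal entries (1).

Reading off H_k = ker ∂_k / im ∂_{k+1}:

  H_0: rank C_0 − rank ∂_1 = 3 − 2 = 1, and the invariant factors of ∂_1 are all 1, so H_0 = Z.
  H_1: rank ker ∂_1 − rank ∂_2 = (3 − 2) − 1 = 0, and the invariant factors of ∂_2 are all 1, so H_1 = 0.
  H_2: rank ker ∂_2 − rank ∂_3 = (1 − 1) − 0 = 0, and there is no ∂_3, so H_2 = 0.

As a check, the Euler characteristic is 3 − 3 + 1 = 1, which agrees with 1 − 0 + 0 = 1.
(K is a triangulation of the 2-simplex.)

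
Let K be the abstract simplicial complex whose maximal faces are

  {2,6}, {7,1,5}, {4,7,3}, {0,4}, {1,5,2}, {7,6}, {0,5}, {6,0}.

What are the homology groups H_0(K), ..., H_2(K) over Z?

H_0 ≅ Z,  H_1 ≅ Z^3,  H_2 = 0.

Take the total order 0 < 1 < 2 < 3 < 4 < 5 < 6 < 7 on the vertex set. Then K (dimension 2) consists of the simplices:

  0-simplices (8): [0], [1], [2], [3], [4], [5], [6], [7]
  1-simplices (13): [0,4], [0,5], [0,6], [1,2], [1,5], [1,7], [2,5], [2,6], [3,4], [3,7], [4,7], [5,7], [6,7]
  2-simplices (3): [1,2,5], [1,5,7], [3,4,7]

so the chain groups are C_0 ≅ Z^8, C_1 ≅ Z^13, C_2 ≅ Z^3.

The boundary map ∂_1: C_1 → C_0 is given by ∂[p,q] = [q] − [p]. For instance
  ∂[4,7] = [7] − [4].
As a 8×13 matrix over Z this has rank 7, with invariant factors (1,1,1,1,1,1,1).

Boundary ∂_2: C_2 → C_1 maps a triangle to the signed sum of its edges. For instance
  ∂[1,2,5] = [2,5] − [1,5] + [1,2],
  ∂[3,4,7] = [4,7] − [3,7] + [3,4].
The resulting 13×3 matrix has rank 3, and its Smith normal form has invariant factors (1,1,1).

Computing H_k = (kernel of ∂_k) / (image of ∂_{k+1}):

  H_0: rank C_0 − rank ∂_1 = 8 − 7 = 1, and the invariant factors of ∂_1 are all 1, so H_0 ≅ Z.
  H_1: rank ker ∂_1 − rank ∂_2 = (13 − 7) − 3 = 3, and the invariant factors of ∂_2 are all 1, so H_1 ≅ Z^3.
  H_2: rank ker ∂_2 − rank ∂_3 = (3 − 3) − 0 = 0, and there is no ∂_3, so H_2 ≅ 0.

As a check, the Euler characteristic is 8 − 13 + 3 = -2, which agrees with 1 − 3 + 0 = -2.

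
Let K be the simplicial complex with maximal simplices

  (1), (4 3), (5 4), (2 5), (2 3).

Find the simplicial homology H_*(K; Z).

H_0 = Z^2,  H_1 = Z.

Fix the vertex order 1 < 2 < 3 < 4 < 5 and write every simplex with vertices in increasing order. Then dim K = 1 and the simplices of K are:

  0-simplices (5): [1], [2], [3], [4], [5]
  1-simplices (4): [2,3], [2,5], [3,4], [4,5]

Hence C_0 ≅ Z^5, C_1 ≅ Z^4.

The boundary map ∂_1: C_1 → C_0 sends each edge [p,q] (with p < q) to q − p. For instance
  ∂[2,3] = [3] − [2].
The 5×4 boundary matrix has rank 3 and Smith normal form diag(1,1,1).

Computing H_k = (kernel of ∂_k) / (image of ∂_{k+1}):

  H_0: rank C_0 − rank ∂_1 = 5 − 3 = 2, and the invariant factors of ∂_1 are all 1, so H_0 = Z^2.
  H_1: rank ker ∂_1 − rank ∂_2 = (4 − 3) − 0 = 1, and there is no ∂_2, so H_1 = Z.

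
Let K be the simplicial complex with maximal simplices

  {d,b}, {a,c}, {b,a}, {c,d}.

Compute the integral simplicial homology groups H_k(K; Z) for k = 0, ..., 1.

Fix the vertex order a < b < c < d and write every simplex with vertices in increasing order. Then dim K = 1 and the simplices of K are:

  0-simplices (4): a, b, c, d
  1-simplices (4): ab, ac, bd, cd

so the chain groups are C_0 ≅ Z^4, C_1 ≅ Z^4.

The boundary map ∂_1: C_1 → C_0 sends each edge [p,q] (with p < q) to q − p. For instance
  ∂ab = b − a.
The 4×4 boundary matrix has rank 3 and Smith normal form diag(1,1,1).

Now H_k = ker ∂_k / im ∂_{k+1}, so:

  H_0: rank C_0 − rank ∂_1 = 4 − 3 = 1, and the invariant factors of ∂_1 are all 1, so H_0 = Z.
  H_1: rank ker ∂_1 − rank ∂_2 = (4 − 3) − 0 = 1, and there is no ∂_2, so H_1 = Z.

H_0 ≅ Z,  H_1 ≅ Z.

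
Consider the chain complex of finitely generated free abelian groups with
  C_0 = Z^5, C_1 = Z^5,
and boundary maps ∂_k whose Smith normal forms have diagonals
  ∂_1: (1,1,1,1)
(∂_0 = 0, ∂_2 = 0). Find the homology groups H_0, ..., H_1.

H_0 = Z,  H_1 = Z.

H_0: b_0 = 5 − 0 − 4 = 1; torsion from ∂_1 factors > 1: none. So H_0 = Z.
H_1: b_1 = 5 − 4 − 0 = 1; torsion from ∂_2 factors > 1: none. So H_1 = Z.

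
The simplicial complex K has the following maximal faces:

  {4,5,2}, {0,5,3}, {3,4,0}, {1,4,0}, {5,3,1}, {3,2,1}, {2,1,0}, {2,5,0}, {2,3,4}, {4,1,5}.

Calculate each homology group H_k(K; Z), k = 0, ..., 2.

H_0 = Z,  H_1 = Z/2,  H_2 = 0.

Take the total order 0 < 1 < 2 < 3 < 4 < 5 on the vertex set. Then K (dimension 2) consists of the simplices:

  0-simplices (6): [0], [1], [2], [3], [4], [5]
  1-simplices (15): [0,1], [0,2], [0,3], [0,4], [0,5], [1,2], [1,3], [1,4], [1,5], [2,3], [2,4], [2,5], [3,4], [3,5], [4,5]
  2-simplices (10): [0,1,2], [0,1,4], [0,2,5], [0,3,4], [0,3,5], [1,2,3], [1,3,5], [1,4,5], [2,3,4], [2,4,5]

giving chain groups C_0 ≅ Z^6, C_1 ≅ Z^15, C_2 ≅ Z^10.

The boundary map ∂_1: C_1 → C_0 is given by ∂[p,q] = [q] − [p]. For instance
  ∂[1,5] = [5] − [1].
As a 6×15 matrix over Z this has rank 5, with invariant factors (1,1,1,1,1).

∂_2: C_2 → C_1 maps a triangle to the signed sum of its edges. For instance
  ∂[0,1,4] = [1,4] − [0,4] + [0,1],
  ∂[2,4,5] = [4,5] − [2,5] + [2,4].
The 15×10 boundary matrix has rank 10 and Smith normal form diag(1,1,1,1,1,1,1,1,1,2).

Reading off H_k = ker ∂_k / im ∂_{k+1}:

  H_0: rank C_0 − rank ∂_1 = 6 − 5 = 1, and the invariant factors of ∂_1 are all 1, so H_0 ≅ Z.
  H_1: rank ker ∂_1 − rank ∂_2 = (15 − 5) − 10 = 0, and ∂_2 has invariant factor 2 > 1, so H_1 ≅ Z/2.
  H_2: rank ker ∂_2 − rank ∂_3 = (10 − 10) − 0 = 0, and there is no ∂_3, so H_2 ≅ 0.

As a check, the Euler characteristic is 6 − 15 + 10 = 1, which agrees with 1 − 0 + 0 = 1.
(K is a triangulation of the real projective plane RP^2.)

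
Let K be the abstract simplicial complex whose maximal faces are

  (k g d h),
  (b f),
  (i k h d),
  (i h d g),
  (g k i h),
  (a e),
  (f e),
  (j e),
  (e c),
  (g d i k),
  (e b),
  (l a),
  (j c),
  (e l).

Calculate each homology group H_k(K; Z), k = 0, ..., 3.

Take the total order a < b < c < d < e < f < g < h < i < j < k < l on the vertex set. Then K (dimension 3) consists of the simplices:

  0-simplices (12): a, b, c, d, e, f, g, h, i, j, k, l
  1-simplices (19): ae, al, be, bf, ce, cj, dg, dh, di, dk, ef, ej, el, gh, gi, gk, hi, hk, ik
  2-simplices (10): dgh, dgi, dgk, dhi, dhk, dik, ghi, ghk, gik, hik
  3-simplices (5): dghi, dghk, dgik, dhik, ghik

so the chain groups are C_0 ≅ Z^12, C_1 ≅ Z^19, C_2 ≅ Z^10, C_3 ≅ Z^5.

The boundary map ∂_1: C_1 → C_0 is given by ∂[p,q] = [q] − [p].
This gives a 12×19 integer matrix of rank 10; reducing to Smith normal form yields diagonal entries (1,1,1,1,1,1,1,1,1,1).

∂_2: C_2 → C_1 maps a triangle to the signed sum of its edges. For instance
  ∂dhi = hi − di + dh,
  ∂dgh = gh − dh + dg.
The 19×10 boundary matrix has rank 6 and Smith normal form diag(1,1,1,1,1,1).

∂_3: C_3 → C_2 sends each 3-simplex σ to the alternating sum Σ_i (−1)^i (σ with its i-th vertex removed). For instance
  ∂dgik = gik − dik + dgk − dgi,
  ∂dghi = ghi − dhi + dgi − dgh.
The 10×5 boundary matrix has rank 4 and Smith normal form diag(1,1,1,1).

Now H_k = ker ∂_k / im ∂_{k+1}, so:

  H_0: rank C_0 − rank ∂_1 = 12 − 10 = 2, and the invariant factors of ∂_1 are all 1, so H_0 = Z^2.
  H_1: rank ker ∂_1 − rank ∂_2 = (19 − 10) − 6 = 3, and the invariant factors of ∂_2 are all 1, so H_1 = Z^3.
  H_2: rank ker ∂_2 − rank ∂_3 = (10 − 6) − 4 = 0, and the invariant factors of ∂_3 are all 1, so H_2 = 0.
  H_3: rank ker ∂_3 − rank ∂_4 = (5 − 4) − 0 = 1, and there is no ∂_4, so H_3 = Z.

(K is a triangulation of the disjoint union of the 3-sphere S^3 and a wedge of 3 circles.)

H_0 = Z^2,  H_1 = Z^3,  H_2 = 0,  H_3 = Z.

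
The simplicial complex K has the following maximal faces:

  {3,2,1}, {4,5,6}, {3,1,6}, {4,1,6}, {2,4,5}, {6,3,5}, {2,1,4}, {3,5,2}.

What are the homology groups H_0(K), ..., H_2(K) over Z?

H_0 ≅ Z,  H_1 = 0,  H_2 ≅ Z.

Take the total order 1 < 2 < 3 < 4 < 5 < 6 on the vertex set. Then K (dimension 2) consists of the simplices:

  0-simplices (6): [1], [2], [3], [4], [5], [6]
  1-simplices (12): [1,2], [1,3], [1,4], [1,6], [2,3], [2,4], [2,5], [3,5], [3,6], [4,5], [4,6], [5,6]
  2-simplices (8): [1,2,3], [1,2,4], [1,3,6], [1,4,6], [2,3,5], [2,4,5], [3,5,6], [4,5,6]

Hence C_0 ≅ Z^6, C_1 ≅ Z^12, C_2 ≅ Z^8.

∂_1: C_1 → C_0 maps an edge to its endpoints' difference, ∂[p,q] = q − p. For instance
  ∂[4,6] = [6] − [4].
The resulting 6×12 matrix has rank 5, and its Smith normal form has invariant factors (1,1,1,1,1).

∂_2: C_2 → C_1 maps a triangle to the signed sum of its edges. For instance
  ∂[1,2,4] = [2,4] − [1,4] + [1,2],
  ∂[4,5,6] = [5,6] − [4,6] + [4,5].
The resulting 12×8 matrix has rank 7, and its Smith normal form has invariant factors (1,1,1,1,1,1,1).

Now H_k = ker ∂_k / im ∂_{k+1}, so:

  H_0: rank C_0 − rank ∂_1 = 6 − 5 = 1, and the invariant factors of ∂_1 are all 1, so H_0 = Z.
  H_1: rank ker ∂_1 − rank ∂_2 = (12 − 5) − 7 = 0, and the invariant factors of ∂_2 are all 1, so H_1 = 0.
  H_2: rank ker ∂_2 − rank ∂_3 = (8 − 7) − 0 = 1, and there is no ∂_3, so H_2 = Z.

(K is a triangulation of the 2-sphere S^2.)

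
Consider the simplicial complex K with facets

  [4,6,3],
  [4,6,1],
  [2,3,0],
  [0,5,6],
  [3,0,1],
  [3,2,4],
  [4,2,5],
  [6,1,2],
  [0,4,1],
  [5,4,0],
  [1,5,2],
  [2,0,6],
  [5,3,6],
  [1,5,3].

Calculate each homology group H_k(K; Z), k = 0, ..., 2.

Fix the vertex order 0 < 1 < 2 < 3 < 4 < 5 < 6 and write every simplex with vertices in increasing order. Then dim K = 2 and the simplices of K are:

  0-simplices (7): [0], [1], [2], [3], [4], [5], [6]
  1-simplices (21): [0,1], [0,2], [0,3], [0,4], [0,5], [0,6], [1,2], [1,3], [1,4], [1,5], [1,6], [2,3], [2,4], [2,5], [2,6], [3,4], [3,5], [3,6], [4,5], [4,6], [5,6]
  2-simplices (14): [0,1,3], [0,1,4], [0,2,3], [0,2,6], [0,4,5], [0,5,6], [1,2,5], [1,2,6], [1,3,5], [1,4,6], [2,3,4], [2,4,5], [3,4,6], [3,5,6]

so the chain groups are C_0 ≅ Z^7, C_1 ≅ Z^21, C_2 ≅ Z^14.

The boundary map ∂_1: C_1 → C_0 maps an edge to its endpoints' difference, ∂[p,q] = q − p.
This gives a 7×21 integer matrix of rank 6; reducing to Smith normal form yields diagonal entries (1,1,1,1,1,1).

∂_2: C_2 → C_1 sends each 2-simplex [p,q,r] to [q,r] − [p,r] + [p,q]. For instance
  ∂[1,3,5] = [3,5] − [1,5] + [1,3],
  ∂[1,2,6] = [2,6] − [1,6] + [1,2].
The resulting 21×14 matrix has rank 13, and its Smith normal form has invariant factors (1,1,1,1,1,1,1,1,1,1,1,1,1).

Reading off H_k = ker ∂_k / im ∂_{k+1}:

  H_0: rank C_0 − rank ∂_1 = 7 − 6 = 1, and the invariant factors of ∂_1 are all 1, so H_0 ≅ Z.
  H_1: rank ker ∂_1 − rank ∂_2 = (21 − 6) − 13 = 2, and the invariant factors of ∂_2 are all 1, so H_1 ≅ Z^2.
  H_2: rank ker ∂_2 − rank ∂_3 = (14 − 13) − 0 = 1, and there is no ∂_3, so H_2 ≅ Z.

As a check, the Euler characteristic is 7 − 21 + 14 = 0, which agrees with 1 − 2 + 1 = 0.

H_0 = Z,  H_1 = Z^2,  H_2 = Z.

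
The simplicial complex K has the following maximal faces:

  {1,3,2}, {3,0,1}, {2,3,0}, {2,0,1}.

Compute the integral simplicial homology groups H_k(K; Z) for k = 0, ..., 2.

H_0 ≅ Z,  H_1 = 0,  H_2 ≅ Z.

Take the total order 0 < 1 < 2 < 3 on the vertex set. Then K (dimension 2) consists of the simplices:

  0-simplices (4): [0], [1], [2], [3]
  1-simplices (6): [0,1], [0,2], [0,3], [1,2], [1,3], [2,3]
  2-simplices (4): [0,1,2], [0,1,3], [0,2,3], [1,2,3]

giving chain groups C_0 ≅ Z^4, C_1 ≅ Z^6, C_2 ≅ Z^4.

∂_1: C_1 → C_0 sends each edge [p,q] (with p < q) to q − p.
As a 4×6 matrix over Z this has rank 3, with invariant factors (1,1,1).

∂_2: C_2 → C_1 acts by ∂[p,q,r] = [q,r] − [p,r] + [p,q]. For instance
  ∂[0,1,2] = [1,2] − [0,2] + [0,1],
  ∂[0,1,3] = [1,3] − [0,3] + [0,1].
This gives a 6×4 integer matrix of rank 3; reducing to Smith normal form yields diagonal entries (1,1,1).

Reading off H_k = ker ∂_k / im ∂_{k+1}:

  H_0: rank C_0 − rank ∂_1 = 4 − 3 = 1, and the invariant factors of ∂_1 are all 1, so H_0 ≅ Z.
  H_1: rank ker ∂_1 − rank ∂_2 = (6 − 3) − 3 = 0, and the invariant factors of ∂_2 are all 1, so H_1 ≅ 0.
  H_2: rank ker ∂_2 − rank ∂_3 = (4 − 3) − 0 = 1, and there is no ∂_3, so H_2 ≅ Z.

(K is a triangulation of the 2-sphere S^2.)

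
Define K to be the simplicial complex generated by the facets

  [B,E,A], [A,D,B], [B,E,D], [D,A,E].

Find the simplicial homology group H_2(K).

H_2 = Z.

Order the vertices as A < B < D < E. Listing each simplex with vertices in this order, K has dimension 2 with simplices:

  0-simplices (4): A, B, D, E
  1-simplices (6): AB, AD, AE, BD, BE, DE
  2-simplices (4): ABD, ABE, ADE, BDE

giving chain groups C_0 ≅ Z^4, C_1 ≅ Z^6, C_2 ≅ Z^4.

Boundary ∂_1: C_1 → C_0 sends each edge [p,q] (with p < q) to q − p.
This gives a 4×6 integer matrix of rank 3; reducing to Smith normal form yields diagonal entries (1,1,1).

Boundary ∂_2: C_2 → C_1 maps a triangle to the signed sum of its edges. For instance
  ∂ABD = BD − AD + AB,
  ∂ADE = DE − AE + AD.
This gives a 6×4 integer matrix of rank 3; reducing to Smith normal form yields diagonal entries (1,1,1).

Reading off H_k = ker ∂_k / im ∂_{k+1}:

  H_2: rank ker ∂_2 − rank ∂_3 = (4 − 3) − 0 = 1, and there is no ∂_3, so H_2 = Z.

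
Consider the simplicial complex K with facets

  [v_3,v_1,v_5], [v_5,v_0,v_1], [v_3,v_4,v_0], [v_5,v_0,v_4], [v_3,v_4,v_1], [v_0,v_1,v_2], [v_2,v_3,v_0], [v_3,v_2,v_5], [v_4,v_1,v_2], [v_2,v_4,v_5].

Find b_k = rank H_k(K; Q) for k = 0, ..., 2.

b_0 = 1, b_1 = 0, b_2 = 0.

Fix the vertex order v_0 < v_1 < v_2 < v_3 < v_4 < v_5 and write every simplex with vertices in increasing order. Then dim K = 2 and the simplices of K are:

  0-simplices (6): [v_0], [v_1], [v_2], [v_3], [v_4], [v_5]
  1-simplices (15): (15 of them)
  2-simplices (10): [v_0,v_1,v_2], [v_0,v_1,v_5], [v_0,v_2,v_3], [v_0,v_3,v_4], [v_0,v_4,v_5], [v_1,v_2,v_4], [v_1,v_3,v_4], [v_1,v_3,v_5], [v_2,v_3,v_5], [v_2,v_4,v_5]

so the chain groups are C_0 ≅ Z^6, C_1 ≅ Z^15, C_2 ≅ Z^10.

∂_1: C_1 → C_0 sends each edge [p,q] (with p < q) to q − p.
This gives a 6×15 integer matrix of rank 5; reducing to Smith normal form yields diagonal entries (1,1,1,1,1).

∂_2: C_2 → C_1 acts by ∂[p,q,r] = [q,r] − [p,r] + [p,q]. For instance
  ∂[v_1,v_2,v_4] = [v_2,v_4] − [v_1,v_4] + [v_1,v_2],
  ∂[v_0,v_1,v_5] = [v_1,v_5] − [v_0,v_5] + [v_0,v_1].
The 15×10 boundary matrix has rank 10 and Smith normal form diag(1,1,1,1,1,1,1,1,1,2).

Reading off H_k = ker ∂_k / im ∂_{k+1}:

  H_0: rank C_0 − rank ∂_1 = 6 − 5 = 1, and the invariant factors of ∂_1 are all 1, so H_0 ≅ Z.
  H_1: rank ker ∂_1 − rank ∂_2 = (15 − 5) − 10 = 0, and ∂_2 has invariant factor 2 > 1, so H_1 ≅ Z/2.
  H_2: rank ker ∂_2 − rank ∂_3 = (10 − 10) − 0 = 0, and there is no ∂_3, so H_2 ≅ 0.

As a check, the Euler characteristic is 6 − 15 + 10 = 1, which agrees with 1 − 0 + 0 = 1.

Hence the Betti numbers are b_0 = 1, b_1 = 0, b_2 = 0.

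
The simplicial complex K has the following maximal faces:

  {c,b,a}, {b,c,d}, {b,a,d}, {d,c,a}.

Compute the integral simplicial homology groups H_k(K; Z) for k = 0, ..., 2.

K has 4 vertices, 6 edges, 4 triangles.
rank ∂_0 = 0, rank ∂_1 = 3 ⇒ b_0 = 4 − 0 − 3 = 1; all invariant factors of ∂_1 are 1 so no torsion. So H_0 = Z.
rank ∂_1 = 3, rank ∂_2 = 3 ⇒ b_1 = 6 − 3 − 3 = 0; all invariant factors of ∂_2 are 1 so no torsion. So H_1 = 0.
rank ∂_2 = 3, rank ∂_3 = 0 ⇒ b_2 = 4 − 3 − 0 = 1. So H_2 = Z.

H_0 = Z,  H_1 = 0,  H_2 = Z.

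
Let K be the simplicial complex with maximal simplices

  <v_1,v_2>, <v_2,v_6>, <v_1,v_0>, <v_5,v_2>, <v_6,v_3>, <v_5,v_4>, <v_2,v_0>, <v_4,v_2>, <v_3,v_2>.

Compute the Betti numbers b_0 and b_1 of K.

b_0 = 1, b_1 = 3.

Order the vertices as v_0 < v_1 < v_2 < v_3 < v_4 < v_5 < v_6. Listing each simplex with vertices in this order, K has dimension 1 with simplices:

  0-simplices (7): [v_0], [v_1], [v_2], [v_3], [v_4], [v_5], [v_6]
  1-simplices (9): [v_0,v_1], [v_0,v_2], [v_1,v_2], [v_2,v_3], [v_2,v_4], [v_2,v_5], [v_2,v_6], [v_3,v_6], [v_4,v_5]

so the chain groups are C_0 ≅ Z^7, C_1 ≅ Z^9.

Boundary ∂_1: C_1 → C_0 sends each edge [p,q] (with p < q) to q − p. For instance
  ∂[v_0,v_2] = [v_2] − [v_0].
This gives a 7×9 integer matrix of rank 6; reducing to Smith normal form yields diagonal entries (1,1,1,1,1,1).

From H_k ≅ ker(∂_k) / im(∂_{k+1}) we obtain:

  H_0: rank C_0 − rank ∂_1 = 7 − 6 = 1, and the invariant factors of ∂_1 are all 1, so H_0 ≅ Z.
  H_1: rank ker ∂_1 − rank ∂_2 = (9 − 6) − 0 = 3, and there is no ∂_2, so H_1 ≅ Z^3.

Hence the Betti numbers are b_0 = 1, b_1 = 3.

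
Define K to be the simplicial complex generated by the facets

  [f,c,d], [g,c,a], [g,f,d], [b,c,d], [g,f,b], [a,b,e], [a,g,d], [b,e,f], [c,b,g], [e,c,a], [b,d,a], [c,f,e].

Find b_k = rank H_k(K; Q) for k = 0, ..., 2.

Take the total order a < b < c < d < e < f < g on the vertex set. Then K (dimension 2) consists of the simplices:

  0-simplices (7): a, b, c, d, e, f, g
  1-simplices (18): ab, ac, ad, ae, ag, bc, bd, be, bf, bg, cd, ce, cf, cg, df, dg, ef, fg
  2-simplices (12): abd, abe, ace, acg, adg, bcd, bcg, bef, bfg, cdf, cef, dfg

giving chain groups C_0 ≅ Z^7, C_1 ≅ Z^18, C_2 ≅ Z^12.

∂_1: C_1 → C_0 sends each edge [p,q] (with p < q) to q − p. For instance
  ∂bf = f − b.
As a 7×18 matrix over Z this has rank 6, with invariant factors (1,1,1,1,1,1).

The boundary map ∂_2: C_2 → C_1 acts by ∂[p,q,r] = [q,r] − [p,r] + [p,q]. For instance
  ∂acg = cg − ag + ac,
  ∂abe = be − ae + ab.
The resulting 18×12 matrix has rank 12, and its Smith normal form has invariant factors (1,1,1,1,1,1,1,1,1,1,1,2).

Computing H_k = (kernel of ∂_k) / (image of ∂_{k+1}):

  H_0: rank C_0 − rank ∂_1 = 7 − 6 = 1, and the invariant factors of ∂_1 are all 1, so H_0 ≅ Z.
  H_1: rank ker ∂_1 − rank ∂_2 = (18 − 6) − 12 = 0, and ∂_2 has invariant factor 2 > 1, so H_1 ≅ Z/2.
  H_2: rank ker ∂_2 − rank ∂_3 = (12 − 12) − 0 = 0, and there is no ∂_3, so H_2 ≅ 0.

As a check, the Euler characteristic is 7 − 18 + 12 = 1, which agrees with 1 − 0 + 0 = 1.
(K is a triangulation of the real projective plane RP^2.)

Hence the Betti numbers are b_0 = 1, b_1 = 0, b_2 = 0.

b_0 = 1, b_1 = 0, b_2 = 0.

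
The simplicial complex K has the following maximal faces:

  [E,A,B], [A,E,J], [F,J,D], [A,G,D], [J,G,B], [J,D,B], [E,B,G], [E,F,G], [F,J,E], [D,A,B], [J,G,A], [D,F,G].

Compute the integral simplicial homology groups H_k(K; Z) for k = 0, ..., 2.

H_0 ≅ Z,  H_1 ≅ Z/2,  H_2 = 0.

Fix the vertex order A < B < D < E < F < G < J and write every simplex with vertices in increasing order. Then dim K = 2 and the simplices of K are:

  0-simplices (7): A, B, D, E, F, G, J
  1-simplices (18): AB, AD, AE, AG, AJ, BD, BE, BG, BJ, DF, DG, DJ, EF, EG, EJ, FG, FJ, GJ
  2-simplices (12): ABD, ABE, ADG, AEJ, AGJ, BDJ, BEG, BGJ, DFG, DFJ, EFG, EFJ

Hence C_0 ≅ Z^7, C_1 ≅ Z^18, C_2 ≅ Z^12.

∂_1: C_1 → C_0 maps an edge to its endpoints' difference, ∂[p,q] = q − p. For instance
  ∂AB = B − A.
The resulting 7×18 matrix has rank 6, and its Smith normal form has invariant factors (1,1,1,1,1,1).

∂_2: C_2 → C_1 acts by ∂[p,q,r] = [q,r] − [p,r] + [p,q]. For instance
  ∂DFG = FG − DG + DF,
  ∂BDJ = DJ − BJ + BD.
The 18×12 boundary matrix has rank 12 and Smith normal form diag(1,1,1,1,1,1,1,1,1,1,1,2).

Now H_k = ker ∂_k / im ∂_{k+1}, so:

  H_0: rank C_0 − rank ∂_1 = 7 − 6 = 1, and the invariant factors of ∂_1 are all 1, so H_0 = Z.
  H_1: rank ker ∂_1 − rank ∂_2 = (18 − 6) − 12 = 0, and ∂_2 has invariant factor 2 > 1, so H_1 = Z/2.
  H_2: rank ker ∂_2 − rank ∂_3 = (12 − 12) − 0 = 0, and there is no ∂_3, so H_2 = 0.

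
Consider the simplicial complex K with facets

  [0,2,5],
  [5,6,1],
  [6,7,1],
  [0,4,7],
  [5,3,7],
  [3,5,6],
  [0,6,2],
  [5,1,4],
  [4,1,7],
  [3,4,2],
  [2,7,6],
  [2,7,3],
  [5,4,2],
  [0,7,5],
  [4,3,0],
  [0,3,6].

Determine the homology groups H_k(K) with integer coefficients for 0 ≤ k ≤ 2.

Take the total order 0 < 1 < 2 < 3 < 4 < 5 < 6 < 7 on the vertex set. Then K (dimension 2) consists of the simplices:

  0-simplices (8): [0], [1], [2], [3], [4], [5], [6], [7]
  1-simplices (24): (24 of them)
  2-simplices (16): [0,2,5], [0,2,6], [0,3,4], [0,3,6], [0,4,7], [0,5,7], [1,4,5], [1,4,7], [1,5,6], [1,6,7], [2,3,4], [2,3,7], [2,4,5], [2,6,7], [3,5,6], [3,5,7]

giving chain groups C_0 ≅ Z^8, C_1 ≅ Z^24, C_2 ≅ Z^16.

The boundary map ∂_1: C_1 → C_0 sends each edge [p,q] (with p < q) to q − p.
This gives a 8×24 integer matrix of rank 7; reducing to Smith normal form yields diagonal entries (1,1,1,1,1,1,1).

The boundary map ∂_2: C_2 → C_1 sends each 2-simplex [p,q,r] to [q,r] − [p,r] + [p,q]. For instance
  ∂[1,4,7] = [4,7] − [1,7] + [1,4],
  ∂[3,5,7] = [5,7] − [3,7] + [3,5].
The resulting 24×16 matrix has rank 15, and its Smith normal form has invariant factors (1,1,1,1,1,1,1,1,1,1,1,1,1,1,1).

Computing H_k = (kernel of ∂_k) / (image of ∂_{k+1}):

  H_0: rank C_0 − rank ∂_1 = 8 − 7 = 1, and the invariant factors of ∂_1 are all 1, so H_0 = Z.
  H_1: rank ker ∂_1 − rank ∂_2 = (24 − 7) − 15 = 2, and the invariant factors of ∂_2 are all 1, so H_1 = Z^2.
  H_2: rank ker ∂_2 − rank ∂_3 = (16 − 15) − 0 = 1, and there is no ∂_3, so H_2 = Z.

As a check, the Euler characteristic is 8 − 24 + 16 = 0, which agrees with 1 − 2 + 1 = 0.
(K is a triangulation of the torus T^2.)

H_0 ≅ Z,  H_1 ≅ Z^2,  H_2 ≅ Z.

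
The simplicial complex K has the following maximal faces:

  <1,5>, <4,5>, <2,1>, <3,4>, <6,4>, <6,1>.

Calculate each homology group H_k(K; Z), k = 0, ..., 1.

H_0 ≅ Z,  H_1 ≅ Z.

Take the total order 1 < 2 < 3 < 4 < 5 < 6 on the vertex set. Then K (dimension 1) consists of the simplices:

  0-simplices (6): [1], [2], [3], [4], [5], [6]
  1-simplices (6): [1,2], [1,5], [1,6], [3,4], [4,5], [4,6]

so the chain groups are C_0 ≅ Z^6, C_1 ≅ Z^6.

The boundary map ∂_1: C_1 → C_0 maps an edge to its endpoints' difference, ∂[p,q] = q − p. For instance
  ∂[1,5] = [5] − [1].
The 6×6 boundary matrix has rank 5 and Smith normal form diag(1,1,1,1,1).

Now H_k = ker ∂_k / im ∂_{k+1}, so:

  H_0: rank C_0 − rank ∂_1 = 6 − 5 = 1, and the invariant factors of ∂_1 are all 1, so H_0 = Z.
  H_1: rank ker ∂_1 − rank ∂_2 = (6 − 5) − 0 = 1, and there is no ∂_2, so H_1 = Z.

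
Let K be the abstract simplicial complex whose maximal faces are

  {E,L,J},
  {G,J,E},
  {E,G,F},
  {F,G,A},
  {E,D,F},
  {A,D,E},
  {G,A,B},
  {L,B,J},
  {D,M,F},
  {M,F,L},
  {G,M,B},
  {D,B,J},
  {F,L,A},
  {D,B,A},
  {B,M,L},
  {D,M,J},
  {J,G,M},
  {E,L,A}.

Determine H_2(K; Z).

Fix the vertex order A < B < D < E < F < G < J < L < M and write every simplex with vertices in increasing order. Then dim K = 2 and the simplices of K are:

  0-simplices (9): A, B, D, E, F, G, J, L, M
  1-simplices (27): AB, AD, AE, AF, AG, AL, BD, BG, BJ, BL, BM, DE, DF, DJ, DM, EF, EG, EJ, EL, FG, FL, FM, GJ, GM, JL, JM, LM
  2-simplices (18): ABD, ABG, ADE, AEL, AFG, AFL, BDJ, BGM, BJL, BLM, DEF, DFM, DJM, EFG, EGJ, EJL, FLM, GJM

giving chain groups C_0 ≅ Z^9, C_1 ≅ Z^27, C_2 ≅ Z^18.

∂_1: C_1 → C_0 maps an edge to its endpoints' difference, ∂[p,q] = q − p.
This gives a 9×27 integer matrix of rank 8; reducing to Smith normal form yields diagonal entries (1,1,1,1,1,1,1,1).

∂_2: C_2 → C_1 maps a triangle to the signed sum of its edges. For instance
  ∂BLM = LM − BM + BL,
  ∂EFG = FG − EG + EF.
The resulting 27×18 matrix has rank 18, and its Smith normal form has invariant factors (1,1,1,1,1,1,1,1,1,1,1,1,1,1,1,1,1,2).

From H_k ≅ ker(∂_k) / im(∂_{k+1}) we obtain:

  H_2: rank ker ∂_2 − rank ∂_3 = (18 − 18) − 0 = 0, and there is no ∂_3, so H_2 ≅ 0.

H_2 ≅ 0.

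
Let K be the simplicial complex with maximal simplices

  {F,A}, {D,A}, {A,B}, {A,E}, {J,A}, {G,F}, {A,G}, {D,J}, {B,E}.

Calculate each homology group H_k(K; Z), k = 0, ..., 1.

Fix the vertex order A < B < D < E < F < G < J and write every simplex with vertices in increasing order. Then dim K = 1 and the simplices of K are:

  0-simplices (7): A, B, D, E, F, G, J
  1-simplices (9): AB, AD, AE, AF, AG, AJ, BE, DJ, FG

giving chain groups C_0 ≅ Z^7, C_1 ≅ Z^9.

The boundary map ∂_1: C_1 → C_0 sends each edge [p,q] (with p < q) to q − p.
This gives a 7×9 integer matrix of rank 6; reducing to Smith normal form yields diagonal entries (1,1,1,1,1,1).

Computing H_k = (kernel of ∂_k) / (image of ∂_{k+1}):

  H_0: rank C_0 − rank ∂_1 = 7 − 6 = 1, and the invariant factors of ∂_1 are all 1, so H_0 ≅ Z.
  H_1: rank ker ∂_1 − rank ∂_2 = (9 − 6) − 0 = 3, and there is no ∂_2, so H_1 ≅ Z^3.

(K is a triangulation of a wedge of 3 circles.)

H_0 ≅ Z,  H_1 ≅ Z^3.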